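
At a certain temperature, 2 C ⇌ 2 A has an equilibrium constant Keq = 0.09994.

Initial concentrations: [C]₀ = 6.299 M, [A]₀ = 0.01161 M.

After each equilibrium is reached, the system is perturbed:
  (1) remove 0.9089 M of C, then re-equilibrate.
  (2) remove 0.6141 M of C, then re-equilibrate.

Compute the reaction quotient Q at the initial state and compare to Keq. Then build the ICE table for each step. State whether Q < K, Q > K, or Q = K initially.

Q₀ = 3.3972e-06 vs Keq = 0.09994 ⇒ Q<K, forward
Step 1:
                  C         A
  I           6.299   0.01161
  C          -1.504     1.504
  E           4.795     1.516
  solve Keq expr → x = 0.7521; check Q = 0.09994
Then remove 0.9089 M of C.
Step 2:
                  C         A
  I           3.886     1.516
  C          0.2183   -0.2183
  E           4.104     1.297
  solve Keq expr → x = -0.1092; check Q = 0.09994
Then remove 0.6141 M of C.
Step 3:
                  C         A
  I            3.49     1.297
  C          0.1475   -0.1475
  E           3.638      1.15
  solve Keq expr → x = -0.07375; check Q = 0.09994

Q₀ = 3.3972e-06; Q < K (proceeds forward)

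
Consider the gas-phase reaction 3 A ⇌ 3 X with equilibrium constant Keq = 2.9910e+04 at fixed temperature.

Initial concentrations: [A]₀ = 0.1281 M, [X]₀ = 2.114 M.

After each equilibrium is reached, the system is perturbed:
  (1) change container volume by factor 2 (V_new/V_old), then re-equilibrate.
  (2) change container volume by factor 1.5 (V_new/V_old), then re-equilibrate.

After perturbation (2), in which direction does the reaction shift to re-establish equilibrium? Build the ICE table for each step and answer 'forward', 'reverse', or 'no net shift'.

Direction: no net shift

Q₀ = 4494 vs Keq = 2.9910e+04 ⇒ Q<K, forward
Step 1:
                   A          X
  init        0.1281      2.114
  Δ         -0.05812    0.05812
  eq         0.06998      2.172
  solve Keq expr → x = 0.01937; check Q = 2.9910e+04
Then change container volume by factor 2 (V_new/V_old).
Step 2:
                   A          X
  init       0.03499      1.086
  Δ                0          0
  eq         0.03499      1.086
  solve Keq expr → x = 0; check Q = 2.9910e+04
Then change container volume by factor 1.5 (V_new/V_old).
Step 3:
                   A          X
  init       0.02333      0.724
  Δ                0          0
  eq         0.02333      0.724
  solve Keq expr → x = 0; check Q = 2.9910e+04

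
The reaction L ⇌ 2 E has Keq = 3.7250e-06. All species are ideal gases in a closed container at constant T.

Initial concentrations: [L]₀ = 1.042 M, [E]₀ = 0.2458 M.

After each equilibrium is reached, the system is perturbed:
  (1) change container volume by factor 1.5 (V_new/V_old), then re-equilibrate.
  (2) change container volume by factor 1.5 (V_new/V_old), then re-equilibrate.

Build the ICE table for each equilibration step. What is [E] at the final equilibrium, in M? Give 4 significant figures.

[E]_eq = 0.001388 M

Q₀ = 0.05798 vs Keq = 3.7250e-06 ⇒ Q>K, reverse
Step 1:
                   L          E
  init         1.042     0.2458
  Δ           0.1219    -0.2437
  eq           1.164   0.002082
  solve Keq expr → x = -0.1219; check Q = 3.7250e-06
Then change container volume by factor 1.5 (V_new/V_old).
Step 2:
                   L          E
  init        0.7759   0.001388
  Δ       -1.5590e-04 3.1180e-04
  eq          0.7758     0.0017
  solve Keq expr → x = 1.5590e-04; check Q = 3.7250e-06
Then change container volume by factor 1.5 (V_new/V_old).
Step 3:
                   L          E
  init        0.5172   0.001133
  Δ       -1.2726e-04 2.5453e-04
  eq           0.517   0.001388
  solve Keq expr → x = 1.2726e-04; check Q = 3.7250e-06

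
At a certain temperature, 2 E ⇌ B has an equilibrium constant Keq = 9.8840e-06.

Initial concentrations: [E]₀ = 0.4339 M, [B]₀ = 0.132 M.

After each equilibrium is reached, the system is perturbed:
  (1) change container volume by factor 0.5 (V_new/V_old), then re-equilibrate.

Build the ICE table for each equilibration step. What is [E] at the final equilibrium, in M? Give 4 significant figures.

Q₀ = 0.7011 vs Keq = 9.8840e-06 ⇒ Q>K, reverse
Step 1:
                    E           B
  I            0.4339       0.132
  C             0.264      -0.132
  E            0.6979  4.8140e-06
  solve Keq expr → x = -0.132; check Q = 9.8840e-06
Then change container volume by factor 0.5 (V_new/V_old).
Step 2:
                    E           B
  I             1.396  9.6280e-06
  C       -1.9255e-05  9.6275e-06
  E             1.396  1.9256e-05
  solve Keq expr → x = 9.6275e-06; check Q = 9.8840e-06

[E]_eq = 1.396 M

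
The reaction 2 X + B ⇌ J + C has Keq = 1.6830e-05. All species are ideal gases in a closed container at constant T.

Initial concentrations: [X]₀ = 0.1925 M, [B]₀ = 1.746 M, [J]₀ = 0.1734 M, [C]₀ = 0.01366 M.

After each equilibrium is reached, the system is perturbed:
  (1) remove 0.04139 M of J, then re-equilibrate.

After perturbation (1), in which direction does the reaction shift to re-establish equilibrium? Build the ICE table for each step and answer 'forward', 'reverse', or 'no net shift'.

Direction: forward

Q₀ = 0.03661 vs Keq = 1.6830e-05 ⇒ Q>K, reverse
Step 1:
                  X         B         J         C
  init       0.1925     1.746    0.1734   0.01366
  Δ          0.0273   0.01365  -0.01365  -0.01365
  eq         0.2198      1.76    0.1597 8.9565e-06
  solve Keq expr → x = -0.01365; check Q = 1.6830e-05
Then remove 0.04139 M of J.
Step 2:
                  X         B         J         C
  init       0.2198      1.76    0.1184 8.9565e-06
  Δ       -6.2621e-06 -3.1310e-06 3.1310e-06 3.1310e-06
  eq         0.2198      1.76    0.1184 1.2087e-05
  solve Keq expr → x = 3.1310e-06; check Q = 1.6830e-05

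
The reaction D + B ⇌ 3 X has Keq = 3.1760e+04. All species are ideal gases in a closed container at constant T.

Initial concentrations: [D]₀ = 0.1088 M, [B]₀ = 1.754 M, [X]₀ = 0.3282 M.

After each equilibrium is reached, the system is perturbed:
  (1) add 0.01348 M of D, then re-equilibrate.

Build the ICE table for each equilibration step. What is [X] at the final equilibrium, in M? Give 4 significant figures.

Q₀ = 0.1852 vs Keq = 3.1760e+04 ⇒ Q<K, forward
Step 1:
                    D           B           X
  I            0.1088       1.754      0.3282
  C           -0.1088     -0.1088      0.3264
  E        5.3678e-06       1.645      0.6546
  solve Keq expr → x = 0.1088; check Q = 3.1760e+04
Then add 0.01348 M of D.
Step 2:
                    D           B           X
  I           0.01349       1.645      0.6546
  C          -0.01348    -0.01348     0.04044
  E        6.4784e-06       1.632       0.695
  solve Keq expr → x = 0.01348; check Q = 3.1760e+04

[X]_eq = 0.695 M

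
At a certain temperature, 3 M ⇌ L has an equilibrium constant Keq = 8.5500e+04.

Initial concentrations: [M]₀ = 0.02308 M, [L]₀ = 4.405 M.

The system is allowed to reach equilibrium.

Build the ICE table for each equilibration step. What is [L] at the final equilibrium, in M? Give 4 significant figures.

Q₀ = 3.5829e+05 vs Keq = 8.5500e+04 ⇒ Q>K, reverse
Step 1:
                    M           L
  Initial     0.02308       4.405
  Change      0.01412   -0.004706
  Equil        0.0372         4.4
  solve Keq expr → x = -0.004706; check Q = 8.5500e+04

[L]_eq = 4.4 M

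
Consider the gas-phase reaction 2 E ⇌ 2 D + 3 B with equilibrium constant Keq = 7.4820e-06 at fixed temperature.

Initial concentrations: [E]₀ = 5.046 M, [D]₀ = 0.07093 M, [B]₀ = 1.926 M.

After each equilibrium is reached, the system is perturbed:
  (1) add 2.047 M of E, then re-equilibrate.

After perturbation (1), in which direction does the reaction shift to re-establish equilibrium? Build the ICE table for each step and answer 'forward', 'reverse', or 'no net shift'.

Q₀ = 0.001412 vs Keq = 7.4820e-06 ⇒ Q>K, reverse
Step 1:
                    E           D           B
  I             5.046     0.07093       1.926
  C           0.06527    -0.06527    -0.09791
  E             5.111    0.005656       1.828
  solve Keq expr → x = -0.03264; check Q = 7.4820e-06
Then add 2.047 M of E.
Step 2:
                    E           D           B
  I             7.158    0.005656       1.828
  C         -0.002241    0.002241    0.003362
  E             7.156    0.007897       1.831
  solve Keq expr → x = 0.001121; check Q = 7.4820e-06

Direction: forward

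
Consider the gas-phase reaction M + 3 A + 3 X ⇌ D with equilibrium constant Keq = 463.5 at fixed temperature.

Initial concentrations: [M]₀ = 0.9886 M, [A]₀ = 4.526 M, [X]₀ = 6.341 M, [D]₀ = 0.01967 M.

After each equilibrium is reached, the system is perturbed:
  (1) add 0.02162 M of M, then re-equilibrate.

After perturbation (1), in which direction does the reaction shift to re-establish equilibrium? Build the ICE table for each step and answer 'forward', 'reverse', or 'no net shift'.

Direction: forward

Q₀ = 8.4172e-07 vs Keq = 463.5 ⇒ Q<K, forward
Step 1:
                   M          A          X          D
  Initial     0.9886      4.526      6.341    0.01967
  Change     -0.9886     -2.966     -2.966     0.9886
  Equil   1.4895e-05       1.56      3.375      1.008
  solve Keq expr → x = 0.9886; check Q = 463.5
Then add 0.02162 M of M.
Step 2:
                   M          A          X          D
  Initial    0.02163       1.56      3.375      1.008
  Change    -0.02162   -0.06485   -0.06485    0.02162
  Equil   1.8316e-05      1.495       3.31       1.03
  solve Keq expr → x = 0.02162; check Q = 463.5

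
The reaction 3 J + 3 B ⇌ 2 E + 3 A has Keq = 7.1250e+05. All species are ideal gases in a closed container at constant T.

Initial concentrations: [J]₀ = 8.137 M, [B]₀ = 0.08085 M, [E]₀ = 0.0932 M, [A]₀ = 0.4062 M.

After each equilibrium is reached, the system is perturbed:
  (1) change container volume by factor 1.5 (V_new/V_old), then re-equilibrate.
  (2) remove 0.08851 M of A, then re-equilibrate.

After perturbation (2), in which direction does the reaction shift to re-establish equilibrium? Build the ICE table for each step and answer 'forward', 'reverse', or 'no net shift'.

Direction: forward

Q₀ = 0.002045 vs Keq = 7.1250e+05 ⇒ Q<K, forward
Step 1:
                   J          B          E          A
  init         8.137    0.08085     0.0932     0.4062
  Δ         -0.08066   -0.08066    0.05377    0.08066
  eq           8.056 1.8844e-04      0.147     0.4869
  solve Keq expr → x = 0.02689; check Q = 7.1250e+05
Then change container volume by factor 1.5 (V_new/V_old).
Step 2:
                   J          B          E          A
  init         5.371 1.2562e-04    0.09798     0.3246
  Δ       1.8159e-05 1.8159e-05 -1.2106e-05 -1.8159e-05
  eq           5.371 1.4378e-04    0.09797     0.3246
  solve Keq expr → x = -6.0531e-06; check Q = 7.1250e+05
Then remove 0.08851 M of A.
Step 3:
                   J          B          E          A
  init         5.371 1.4378e-04    0.09797      0.236
  Δ       -3.9175e-05 -3.9175e-05 2.6117e-05 3.9175e-05
  eq           5.371 1.0461e-04      0.098     0.2361
  solve Keq expr → x = 1.3058e-05; check Q = 7.1250e+05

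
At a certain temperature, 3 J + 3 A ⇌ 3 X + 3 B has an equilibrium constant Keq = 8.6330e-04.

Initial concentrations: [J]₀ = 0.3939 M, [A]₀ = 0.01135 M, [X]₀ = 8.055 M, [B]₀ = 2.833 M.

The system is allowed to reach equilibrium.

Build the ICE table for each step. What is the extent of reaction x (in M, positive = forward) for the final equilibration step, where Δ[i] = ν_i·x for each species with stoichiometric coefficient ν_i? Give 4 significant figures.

Q₀ = 1.3298e+11 vs Keq = 8.6330e-04 ⇒ Q>K, reverse
Step 1:
                  J         A         X         B
  I          0.3939   0.01135     8.055     2.833
  C           2.686     2.686    -2.686    -2.686
  E            3.08     2.697     5.369    0.1473
  solve Keq expr → x = -0.8952; check Q = 8.6330e-04

x = -0.8952 M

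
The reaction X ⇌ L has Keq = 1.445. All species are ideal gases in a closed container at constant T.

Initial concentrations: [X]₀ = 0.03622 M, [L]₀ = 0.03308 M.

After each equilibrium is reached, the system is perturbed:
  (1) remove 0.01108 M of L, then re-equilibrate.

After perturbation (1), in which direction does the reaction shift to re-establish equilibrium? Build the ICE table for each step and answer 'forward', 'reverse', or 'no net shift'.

Q₀ = 0.9133 vs Keq = 1.445 ⇒ Q<K, forward
Step 1:
                  X         L
  init      0.03622   0.03308
  Δ       -0.007876  0.007876
  eq        0.02834   0.04096
  solve Keq expr → x = 0.007876; check Q = 1.445
Then remove 0.01108 M of L.
Step 2:
                  X         L
  init      0.02834   0.02988
  Δ       -0.004532  0.004532
  eq        0.02381   0.03441
  solve Keq expr → x = 0.004532; check Q = 1.445

Direction: forward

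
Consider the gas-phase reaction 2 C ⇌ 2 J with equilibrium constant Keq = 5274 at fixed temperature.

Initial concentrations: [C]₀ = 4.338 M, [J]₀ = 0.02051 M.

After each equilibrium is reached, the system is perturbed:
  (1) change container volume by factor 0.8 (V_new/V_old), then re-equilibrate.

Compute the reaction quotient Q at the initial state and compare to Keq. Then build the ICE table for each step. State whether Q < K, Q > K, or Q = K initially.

Q₀ = 2.2354e-05; Q < K (proceeds forward)

Q₀ = 2.2354e-05 vs Keq = 5274 ⇒ Q<K, forward
Step 1:
                  C         J
  init        4.338   0.02051
  Δ          -4.279     4.279
  eq         0.0592     4.299
  solve Keq expr → x = 2.139; check Q = 5274
Then change container volume by factor 0.8 (V_new/V_old).
Step 2:
                  C         J
  init        0.074     5.374
  Δ               0         0
  eq          0.074     5.374
  solve Keq expr → x = 0; check Q = 5274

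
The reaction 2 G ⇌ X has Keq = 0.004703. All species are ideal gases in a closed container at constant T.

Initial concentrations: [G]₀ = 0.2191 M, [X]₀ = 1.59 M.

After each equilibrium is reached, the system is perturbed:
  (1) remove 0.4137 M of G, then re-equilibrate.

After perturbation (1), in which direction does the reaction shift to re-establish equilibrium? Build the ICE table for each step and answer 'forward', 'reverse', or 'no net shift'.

Q₀ = 33.12 vs Keq = 0.004703 ⇒ Q>K, reverse
Step 1:
                    G           X
  I            0.2191        1.59
  C             3.078      -1.539
  E             3.297     0.05112
  solve Keq expr → x = -1.539; check Q = 0.004703
Then remove 0.4137 M of G.
Step 2:
                    G           X
  I             2.883     0.05112
  C           0.02281     -0.0114
  E             2.906     0.03972
  solve Keq expr → x = -0.0114; check Q = 0.004703

Direction: reverse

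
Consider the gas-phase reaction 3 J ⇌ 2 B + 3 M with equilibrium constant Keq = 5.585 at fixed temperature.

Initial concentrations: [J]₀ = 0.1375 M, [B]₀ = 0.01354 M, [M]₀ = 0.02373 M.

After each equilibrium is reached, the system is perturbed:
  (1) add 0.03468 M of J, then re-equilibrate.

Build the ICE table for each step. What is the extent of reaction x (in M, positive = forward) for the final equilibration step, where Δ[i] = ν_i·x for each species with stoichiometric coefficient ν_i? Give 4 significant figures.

Q₀ = 9.4237e-07 vs Keq = 5.585 ⇒ Q<K, forward
Step 1:
                  J         B         M
  Initial    0.1375   0.01354   0.02373
  Change    -0.1207   0.08045    0.1207
  Equil     0.01683   0.09399    0.1444
  solve Keq expr → x = 0.04022; check Q = 5.585
Then add 0.03468 M of J.
Step 2:
                  J         B         M
  Initial   0.05151   0.09399    0.1444
  Change   -0.02869   0.01912   0.02869
  Equil     0.02282    0.1131    0.1731
  solve Keq expr → x = 0.009562; check Q = 5.585

x = 0.009562 M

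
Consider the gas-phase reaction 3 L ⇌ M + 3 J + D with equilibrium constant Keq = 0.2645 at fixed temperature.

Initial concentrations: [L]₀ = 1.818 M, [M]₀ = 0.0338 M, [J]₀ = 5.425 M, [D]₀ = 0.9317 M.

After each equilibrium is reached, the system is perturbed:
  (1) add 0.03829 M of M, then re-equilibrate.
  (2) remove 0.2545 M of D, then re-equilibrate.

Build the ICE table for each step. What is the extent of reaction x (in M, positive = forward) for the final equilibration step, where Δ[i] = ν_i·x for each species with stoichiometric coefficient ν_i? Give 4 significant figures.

Q₀ = 0.8368 vs Keq = 0.2645 ⇒ Q>K, reverse
Step 1:
                  L         M         J         D
  I           1.818    0.0338     5.425    0.9317
  C         0.06372  -0.02124  -0.06372  -0.02124
  E           1.882   0.01256     5.361    0.9105
  solve Keq expr → x = -0.02124; check Q = 0.2645
Then add 0.03829 M of M.
Step 2:
                  L         M         J         D
  I           1.882   0.05085     5.361    0.9105
  C          0.1038  -0.03459   -0.1038  -0.03459
  E           1.985   0.01626     5.258    0.8759
  solve Keq expr → x = -0.03459; check Q = 0.2645
Then remove 0.2545 M of D.
Step 3:
                  L         M         J         D
  I           1.985   0.01626     5.258    0.6214
  C        -0.01699  0.005663   0.01699  0.005663
  E           1.968   0.02193     5.275     0.627
  solve Keq expr → x = 0.005663; check Q = 0.2645

x = 0.005663 M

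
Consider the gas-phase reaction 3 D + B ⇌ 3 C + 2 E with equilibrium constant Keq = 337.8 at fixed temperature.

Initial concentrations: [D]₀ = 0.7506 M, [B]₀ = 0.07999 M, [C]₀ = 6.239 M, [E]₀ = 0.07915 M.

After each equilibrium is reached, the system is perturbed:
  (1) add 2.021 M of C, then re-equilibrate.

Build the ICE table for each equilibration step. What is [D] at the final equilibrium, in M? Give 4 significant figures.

Q₀ = 44.98 vs Keq = 337.8 ⇒ Q<K, forward
Step 1:
                  D         B         C         E
  I          0.7506   0.07999     6.239   0.07915
  C        -0.08961  -0.02987   0.08961   0.05974
  E           0.661   0.05012     6.329    0.1389
  solve Keq expr → x = 0.02987; check Q = 337.8
Then add 2.021 M of C.
Step 2:
                  D         B         C         E
  I           0.661   0.05012      8.35    0.1389
  C         0.03901     0.013  -0.03901  -0.02601
  E             0.7   0.06312     8.311    0.1129
  solve Keq expr → x = -0.013; check Q = 337.8

[D]_eq = 0.7 M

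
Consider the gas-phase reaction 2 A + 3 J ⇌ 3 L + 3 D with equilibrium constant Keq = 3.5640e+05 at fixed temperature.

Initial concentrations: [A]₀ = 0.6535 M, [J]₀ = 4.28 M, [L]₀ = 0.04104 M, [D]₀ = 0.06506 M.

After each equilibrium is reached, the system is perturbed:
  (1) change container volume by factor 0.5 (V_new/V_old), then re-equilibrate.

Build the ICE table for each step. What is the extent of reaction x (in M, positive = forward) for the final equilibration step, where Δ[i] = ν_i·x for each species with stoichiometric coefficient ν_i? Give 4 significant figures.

Q₀ = 5.6851e-10 vs Keq = 3.5640e+05 ⇒ Q<K, forward
Step 1:
                   A          J          L          D
  init        0.6535       4.28    0.04104    0.06506
  Δ          -0.6532    -0.9798     0.9798     0.9798
  eq      3.0777e-04        3.3      1.021      1.045
  solve Keq expr → x = 0.3266; check Q = 3.5640e+05
Then change container volume by factor 0.5 (V_new/V_old).
Step 2:
                   A          J          L          D
  init    6.1554e-04        6.6      2.042       2.09
  Δ       2.5441e-04 3.8161e-04 -3.8161e-04 -3.8161e-04
  eq      8.6995e-04      6.601      2.041      2.089
  solve Keq expr → x = -1.2720e-04; check Q = 3.5640e+05

x = -1.2720e-04 M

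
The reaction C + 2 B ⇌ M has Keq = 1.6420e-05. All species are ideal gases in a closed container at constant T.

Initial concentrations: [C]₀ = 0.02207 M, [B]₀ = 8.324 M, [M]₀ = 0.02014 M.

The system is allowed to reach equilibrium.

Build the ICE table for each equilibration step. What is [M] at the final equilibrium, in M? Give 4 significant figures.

[M]_eq = 4.8433e-05 M

Q₀ = 0.01317 vs Keq = 1.6420e-05 ⇒ Q>K, reverse
Step 1:
                  C         B         M
  I         0.02207     8.324   0.02014
  C         0.02009   0.04018  -0.02009
  E         0.04216     8.364 4.8433e-05
  solve Keq expr → x = -0.02009; check Q = 1.6420e-05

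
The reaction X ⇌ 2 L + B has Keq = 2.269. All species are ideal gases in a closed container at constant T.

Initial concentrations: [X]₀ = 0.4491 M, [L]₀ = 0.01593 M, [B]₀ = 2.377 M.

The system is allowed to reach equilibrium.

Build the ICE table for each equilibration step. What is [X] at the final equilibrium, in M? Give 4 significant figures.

Q₀ = 0.001343 vs Keq = 2.269 ⇒ Q<K, forward
Step 1:
                  X         L         B
  init       0.4491   0.01593     2.377
  Δ         -0.2172    0.4344    0.2172
  eq         0.2319    0.4504     2.594
  solve Keq expr → x = 0.2172; check Q = 2.269

[X]_eq = 0.2319 M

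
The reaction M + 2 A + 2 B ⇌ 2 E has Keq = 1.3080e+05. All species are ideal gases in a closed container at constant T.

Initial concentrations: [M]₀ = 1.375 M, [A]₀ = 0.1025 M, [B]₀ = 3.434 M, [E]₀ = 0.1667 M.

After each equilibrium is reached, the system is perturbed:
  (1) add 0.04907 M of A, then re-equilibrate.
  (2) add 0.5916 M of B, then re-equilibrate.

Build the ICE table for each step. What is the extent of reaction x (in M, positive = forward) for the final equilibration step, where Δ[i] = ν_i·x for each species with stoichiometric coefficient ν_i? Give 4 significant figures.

Q₀ = 0.1631 vs Keq = 1.3080e+05 ⇒ Q<K, forward
Step 1:
                    M           A           B           E
  Initial       1.375      0.1025       3.434      0.1667
  Change     -0.05115     -0.1023     -0.1023      0.1023
  Equil         1.324  1.9403e-04       3.332       0.269
  solve Keq expr → x = 0.05115; check Q = 1.3080e+05
Then add 0.04907 M of A.
Step 2:
                    M           A           B           E
  Initial       1.324     0.04926       3.332       0.269
  Change     -0.02451    -0.04903    -0.04903     0.04903
  Equil         1.299  2.3501e-04       3.283       0.318
  solve Keq expr → x = 0.02451; check Q = 1.3080e+05
Then add 0.5916 M of B.
Step 3:
                    M           A           B           E
  Initial       1.299  2.3501e-04       3.874       0.318
  Change  -1.7930e-05 -3.5860e-05 -3.5860e-05  3.5860e-05
  Equil         1.299  1.9915e-04       3.874      0.3181
  solve Keq expr → x = 1.7930e-05; check Q = 1.3080e+05

x = 1.7930e-05 M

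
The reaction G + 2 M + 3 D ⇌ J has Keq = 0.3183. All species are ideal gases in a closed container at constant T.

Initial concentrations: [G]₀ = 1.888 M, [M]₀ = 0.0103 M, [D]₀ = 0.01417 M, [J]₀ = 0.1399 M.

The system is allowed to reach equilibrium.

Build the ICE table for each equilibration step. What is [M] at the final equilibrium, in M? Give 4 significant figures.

Q₀ = 2.4549e+08 vs Keq = 0.3183 ⇒ Q>K, reverse
Step 1:
                    G           M           D           J
  init          1.888      0.0103     0.01417      0.1399
  Δ             0.136      0.2721      0.4081      -0.136
  eq            2.024      0.2824      0.4223    0.003868
  solve Keq expr → x = -0.136; check Q = 0.3183

[M]_eq = 0.2824 M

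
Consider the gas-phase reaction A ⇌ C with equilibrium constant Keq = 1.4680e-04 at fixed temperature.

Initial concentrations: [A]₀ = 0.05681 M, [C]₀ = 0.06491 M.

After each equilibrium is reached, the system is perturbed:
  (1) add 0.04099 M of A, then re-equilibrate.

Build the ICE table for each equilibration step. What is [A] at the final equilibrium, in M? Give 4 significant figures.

Q₀ = 1.143 vs Keq = 1.4680e-04 ⇒ Q>K, reverse
Step 1:
                    A           C
  init        0.05681     0.06491
  Δ           0.06489    -0.06489
  eq           0.1217  1.7866e-05
  solve Keq expr → x = -0.06489; check Q = 1.4680e-04
Then add 0.04099 M of A.
Step 2:
                    A           C
  init         0.1627  1.7866e-05
  Δ       -6.0164e-06  6.0164e-06
  eq           0.1627  2.3882e-05
  solve Keq expr → x = 6.0164e-06; check Q = 1.4680e-04

[A]_eq = 0.1627 M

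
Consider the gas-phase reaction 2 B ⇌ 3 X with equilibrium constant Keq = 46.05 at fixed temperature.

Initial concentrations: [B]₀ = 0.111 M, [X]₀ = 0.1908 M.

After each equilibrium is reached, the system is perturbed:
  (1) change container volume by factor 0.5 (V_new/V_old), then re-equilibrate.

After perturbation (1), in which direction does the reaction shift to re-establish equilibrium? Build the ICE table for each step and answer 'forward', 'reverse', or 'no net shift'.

Q₀ = 0.5638 vs Keq = 46.05 ⇒ Q<K, forward
Step 1:
                  B         X
  init        0.111    0.1908
  Δ        -0.08461    0.1269
  eq        0.02639    0.3177
  solve Keq expr → x = 0.0423; check Q = 46.05
Then change container volume by factor 0.5 (V_new/V_old).
Step 2:
                  B         X
  init      0.05278    0.6354
  Δ         0.01733  -0.02599
  eq        0.07011    0.6094
  solve Keq expr → x = -0.008665; check Q = 46.05

Direction: reverse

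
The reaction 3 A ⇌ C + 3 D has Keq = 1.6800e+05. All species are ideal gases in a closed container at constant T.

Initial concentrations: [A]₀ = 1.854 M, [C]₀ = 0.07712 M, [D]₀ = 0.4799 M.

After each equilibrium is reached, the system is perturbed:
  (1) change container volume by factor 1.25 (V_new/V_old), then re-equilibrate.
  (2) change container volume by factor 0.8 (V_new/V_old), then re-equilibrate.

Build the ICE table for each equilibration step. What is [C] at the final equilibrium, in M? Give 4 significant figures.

[C]_eq = 0.6829 M

Q₀ = 0.001337 vs Keq = 1.6800e+05 ⇒ Q<K, forward
Step 1:
                   A          C          D
  I            1.854    0.07712     0.4799
  C           -1.817     0.6058      1.817
  E          0.03666     0.6829      2.297
  solve Keq expr → x = 0.6058; check Q = 1.6800e+05
Then change container volume by factor 1.25 (V_new/V_old).
Step 2:
                   A          C          D
  I          0.02933     0.5463      1.838
  C         -0.00206 6.8683e-04    0.00206
  E          0.02727      0.547       1.84
  solve Keq expr → x = 6.8683e-04; check Q = 1.6800e+05
Then change container volume by factor 0.8 (V_new/V_old).
Step 3:
                   A          C          D
  I          0.03409     0.6838        2.3
  C         0.002576 -8.5854e-04  -0.002576
  E          0.03666     0.6829      2.297
  solve Keq expr → x = -8.5854e-04; check Q = 1.6800e+05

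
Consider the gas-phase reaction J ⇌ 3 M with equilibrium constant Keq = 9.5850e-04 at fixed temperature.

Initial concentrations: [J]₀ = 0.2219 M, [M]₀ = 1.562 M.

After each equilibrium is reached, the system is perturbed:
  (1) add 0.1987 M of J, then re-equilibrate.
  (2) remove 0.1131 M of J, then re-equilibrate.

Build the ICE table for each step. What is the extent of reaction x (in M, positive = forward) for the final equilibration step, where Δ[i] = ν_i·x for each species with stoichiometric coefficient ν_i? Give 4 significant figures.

x = -0.001361 M

Q₀ = 17.17 vs Keq = 9.5850e-04 ⇒ Q>K, reverse
Step 1:
                   J          M
  I           0.2219      1.562
  C           0.4913     -1.474
  E           0.7132    0.08809
  solve Keq expr → x = -0.4913; check Q = 9.5850e-04
Then add 0.1987 M of J.
Step 2:
                   J          M
  I           0.9119    0.08809
  C        -0.002478   0.007434
  E           0.9094    0.09553
  solve Keq expr → x = 0.002478; check Q = 9.5850e-04
Then remove 0.1131 M of J.
Step 3:
                   J          M
  I           0.7963    0.09553
  C         0.001361  -0.004084
  E           0.7977    0.09144
  solve Keq expr → x = -0.001361; check Q = 9.5850e-04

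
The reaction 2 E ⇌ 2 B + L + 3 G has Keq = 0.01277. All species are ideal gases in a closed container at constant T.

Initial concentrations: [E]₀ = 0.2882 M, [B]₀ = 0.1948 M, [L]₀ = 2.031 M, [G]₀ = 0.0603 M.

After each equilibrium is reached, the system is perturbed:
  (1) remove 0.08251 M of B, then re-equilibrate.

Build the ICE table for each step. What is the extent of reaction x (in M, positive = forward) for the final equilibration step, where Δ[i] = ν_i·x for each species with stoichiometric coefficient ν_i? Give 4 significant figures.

Q₀ = 2.0345e-04 vs Keq = 0.01277 ⇒ Q<K, forward
Step 1:
                    E           B           L           G
  Initial      0.2882      0.1948       2.031      0.0603
  Change     -0.06835     0.06835     0.03417      0.1025
  Equil        0.2199      0.2631       2.065      0.1628
  solve Keq expr → x = 0.03417; check Q = 0.01277
Then remove 0.08251 M of B.
Step 2:
                    E           B           L           G
  Initial      0.2199      0.1806       2.065      0.1628
  Change     -0.01634     0.01634    0.008172     0.02452
  Equil        0.2035       0.197       2.073      0.1873
  solve Keq expr → x = 0.008172; check Q = 0.01277

x = 0.008172 M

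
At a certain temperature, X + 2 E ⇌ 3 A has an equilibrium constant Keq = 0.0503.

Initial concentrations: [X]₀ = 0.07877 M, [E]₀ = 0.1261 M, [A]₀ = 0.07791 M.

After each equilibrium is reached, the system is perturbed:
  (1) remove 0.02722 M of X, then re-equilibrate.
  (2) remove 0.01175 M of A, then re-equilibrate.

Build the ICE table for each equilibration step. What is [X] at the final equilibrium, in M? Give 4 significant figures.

[X]_eq = 0.06036 M

Q₀ = 0.3776 vs Keq = 0.0503 ⇒ Q>K, reverse
Step 1:
                   X          E          A
  I          0.07877     0.1261    0.07791
  C          0.01062    0.02124   -0.03187
  E          0.08939     0.1473    0.04604
  solve Keq expr → x = -0.01062; check Q = 0.0503
Then remove 0.02722 M of X.
Step 2:
                   X          E          A
  I          0.06217     0.1473    0.04604
  C         0.001463   0.002926  -0.004389
  E          0.06363     0.1503    0.04166
  solve Keq expr → x = -0.001463; check Q = 0.0503
Then remove 0.01175 M of A.
Step 3:
                   X          E          A
  I          0.06363     0.1503    0.02991
  C        -0.003275   -0.00655   0.009825
  E          0.06036     0.1437    0.03973
  solve Keq expr → x = 0.003275; check Q = 0.0503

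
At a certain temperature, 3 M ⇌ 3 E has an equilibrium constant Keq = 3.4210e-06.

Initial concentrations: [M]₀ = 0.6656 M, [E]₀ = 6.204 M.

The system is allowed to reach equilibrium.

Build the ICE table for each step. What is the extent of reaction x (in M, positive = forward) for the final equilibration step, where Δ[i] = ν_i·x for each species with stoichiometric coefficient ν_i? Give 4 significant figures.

Q₀ = 809.8 vs Keq = 3.4210e-06 ⇒ Q>K, reverse
Step 1:
                  M         E
  Initial    0.6656     6.204
  Change      6.102    -6.102
  Equil       6.768     0.102
  solve Keq expr → x = -2.034; check Q = 3.4210e-06

x = -2.034 M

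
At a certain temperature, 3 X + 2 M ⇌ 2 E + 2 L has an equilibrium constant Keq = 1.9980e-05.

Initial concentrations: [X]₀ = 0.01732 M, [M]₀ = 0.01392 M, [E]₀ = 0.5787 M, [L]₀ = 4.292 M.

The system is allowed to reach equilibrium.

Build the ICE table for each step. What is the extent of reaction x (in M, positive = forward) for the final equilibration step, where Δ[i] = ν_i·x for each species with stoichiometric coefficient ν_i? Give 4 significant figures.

x = -0.2891 M

Q₀ = 6.1278e+09 vs Keq = 1.9980e-05 ⇒ Q>K, reverse
Step 1:
                  X         M         E         L
  Initial   0.01732   0.01392    0.5787     4.292
  Change     0.8672    0.5781   -0.5781   -0.5781
  Equil      0.8845     0.592 5.9271e-04     3.714
  solve Keq expr → x = -0.2891; check Q = 1.9980e-05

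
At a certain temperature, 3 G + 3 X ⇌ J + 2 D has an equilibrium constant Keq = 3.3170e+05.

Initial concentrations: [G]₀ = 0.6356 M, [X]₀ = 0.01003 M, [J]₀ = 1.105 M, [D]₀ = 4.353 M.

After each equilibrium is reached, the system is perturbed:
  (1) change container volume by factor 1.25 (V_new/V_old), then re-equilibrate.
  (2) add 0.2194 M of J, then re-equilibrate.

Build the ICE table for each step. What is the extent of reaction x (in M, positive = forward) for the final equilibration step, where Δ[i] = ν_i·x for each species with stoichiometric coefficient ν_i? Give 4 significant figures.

x = -0.001309 M

Q₀ = 8.0814e+07 vs Keq = 3.3170e+05 ⇒ Q>K, reverse
Step 1:
                  G         X         J         D
  Initial    0.6356   0.01003     1.105     4.353
  Change    0.04768   0.04768  -0.01589  -0.03179
  Equil      0.6833   0.05771     1.089     4.321
  solve Keq expr → x = -0.01589; check Q = 3.3170e+05
Then change container volume by factor 1.25 (V_new/V_old).
Step 2:
                  G         X         J         D
  Initial    0.5466   0.04617    0.8713     3.457
  Change    0.01032   0.01032 -0.003441 -0.006882
  Equil      0.5569   0.05649    0.8678      3.45
  solve Keq expr → x = -0.003441; check Q = 3.3170e+05
Then add 0.2194 M of J.
Step 3:
                  G         X         J         D
  Initial    0.5569   0.05649     1.087      3.45
  Change   0.003926  0.003926 -0.001309 -0.002618
  Equil      0.5609   0.06042     1.086     3.447
  solve Keq expr → x = -0.001309; check Q = 3.3170e+05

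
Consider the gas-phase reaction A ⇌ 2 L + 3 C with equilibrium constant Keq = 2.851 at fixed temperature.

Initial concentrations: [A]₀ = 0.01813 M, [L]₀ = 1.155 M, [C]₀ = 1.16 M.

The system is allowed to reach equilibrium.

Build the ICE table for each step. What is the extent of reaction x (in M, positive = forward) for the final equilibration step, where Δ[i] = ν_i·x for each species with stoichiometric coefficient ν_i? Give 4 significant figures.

Q₀ = 114.9 vs Keq = 2.851 ⇒ Q>K, reverse
Step 1:
                  A         L         C
  Initial   0.01813     1.155      1.16
  Change     0.1237   -0.2474   -0.3711
  Equil      0.1418    0.9076    0.7889
  solve Keq expr → x = -0.1237; check Q = 2.851

x = -0.1237 M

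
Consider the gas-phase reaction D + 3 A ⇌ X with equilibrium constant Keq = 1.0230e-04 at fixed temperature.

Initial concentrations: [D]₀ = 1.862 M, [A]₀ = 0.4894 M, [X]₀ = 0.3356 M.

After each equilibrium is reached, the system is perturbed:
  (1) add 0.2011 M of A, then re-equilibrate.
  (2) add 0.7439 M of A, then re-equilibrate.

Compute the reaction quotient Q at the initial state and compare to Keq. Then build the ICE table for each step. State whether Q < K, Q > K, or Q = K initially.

Q₀ = 1.538 vs Keq = 1.0230e-04 ⇒ Q>K, reverse
Step 1:
                   D          A          X
  Initial      1.862     0.4894     0.3356
  Change      0.3349      1.005    -0.3349
  Equil        2.197      1.494 7.4935e-04
  solve Keq expr → x = -0.3349; check Q = 1.0230e-04
Then add 0.2011 M of A.
Step 2:
                   D          A          X
  Initial      2.197      1.695 7.4935e-04
  Change  -3.4301e-04  -0.001029 3.4301e-04
  Equil        2.197      1.694   0.001092
  solve Keq expr → x = 3.4301e-04; check Q = 1.0230e-04
Then add 0.7439 M of A.
Step 3:
                   D          A          X
  Initial      2.197      2.438   0.001092
  Change   -0.002135  -0.006404   0.002135
  Equil        2.194      2.432   0.003227
  solve Keq expr → x = 0.002135; check Q = 1.0230e-04

Q₀ = 1.538; Q > K (proceeds reverse)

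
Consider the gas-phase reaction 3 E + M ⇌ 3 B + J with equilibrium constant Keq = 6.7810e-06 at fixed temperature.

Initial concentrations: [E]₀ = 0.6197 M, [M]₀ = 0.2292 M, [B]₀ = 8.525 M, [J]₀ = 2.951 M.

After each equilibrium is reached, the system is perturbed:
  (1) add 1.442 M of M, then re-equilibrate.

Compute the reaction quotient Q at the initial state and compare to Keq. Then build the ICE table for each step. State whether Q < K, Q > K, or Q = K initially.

Q₀ = 3.3519e+04; Q > K (proceeds reverse)

Q₀ = 3.3519e+04 vs Keq = 6.7810e-06 ⇒ Q>K, reverse
Step 1:
                   E          M          B          J
  init        0.6197     0.2292      8.525      2.951
  Δ            8.141      2.714     -8.141     -2.714
  eq           8.761      2.943     0.3838     0.2373
  solve Keq expr → x = -2.714; check Q = 6.7810e-06
Then add 1.442 M of M.
Step 2:
                   E          M          B          J
  init         8.761      4.385     0.3838     0.2373
  Δ          -0.0434   -0.01447     0.0434    0.01447
  eq           8.717       4.37     0.4272     0.2517
  solve Keq expr → x = 0.01447; check Q = 6.7810e-06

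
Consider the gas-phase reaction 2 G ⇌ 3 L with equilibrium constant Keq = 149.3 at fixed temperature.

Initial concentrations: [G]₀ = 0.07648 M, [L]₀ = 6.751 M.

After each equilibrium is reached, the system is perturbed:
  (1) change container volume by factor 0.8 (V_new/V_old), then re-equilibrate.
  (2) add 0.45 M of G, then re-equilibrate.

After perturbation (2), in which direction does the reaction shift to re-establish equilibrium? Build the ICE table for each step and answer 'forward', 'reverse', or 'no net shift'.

Q₀ = 5.2603e+04 vs Keq = 149.3 ⇒ Q>K, reverse
Step 1:
                    G           L
  I           0.07648       6.751
  C            0.9356      -1.403
  E             1.012       5.348
  solve Keq expr → x = -0.4678; check Q = 149.3
Then change container volume by factor 0.8 (V_new/V_old).
Step 2:
                    G           L
  I             1.265       6.685
  C            0.1013      -0.152
  E             1.366       6.532
  solve Keq expr → x = -0.05067; check Q = 149.3
Then add 0.45 M of G.
Step 3:
                    G           L
  I             1.816       6.532
  C           -0.3043      0.4565
  E             1.512       6.989
  solve Keq expr → x = 0.1522; check Q = 149.3

Direction: forward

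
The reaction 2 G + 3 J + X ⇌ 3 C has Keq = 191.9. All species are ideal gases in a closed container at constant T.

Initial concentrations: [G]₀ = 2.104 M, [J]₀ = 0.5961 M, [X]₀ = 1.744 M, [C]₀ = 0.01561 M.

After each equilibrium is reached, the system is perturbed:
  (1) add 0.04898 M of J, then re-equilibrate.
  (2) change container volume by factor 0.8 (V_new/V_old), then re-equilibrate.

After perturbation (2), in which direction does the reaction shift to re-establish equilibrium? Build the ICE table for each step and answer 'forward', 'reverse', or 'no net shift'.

Direction: forward

Q₀ = 2.3260e-06 vs Keq = 191.9 ⇒ Q<K, forward
Step 1:
                  G         J         X         C
  Initial     2.104    0.5961     1.744   0.01561
  Change    -0.3593    -0.539   -0.1797     0.539
  Equil       1.745   0.05715     1.564    0.5546
  solve Keq expr → x = 0.1797; check Q = 191.9
Then add 0.04898 M of J.
Step 2:
                  G         J         X         C
  Initial     1.745    0.1061     1.564    0.5546
  Change   -0.02907   -0.0436  -0.01453    0.0436
  Equil       1.716   0.06253      1.55    0.5982
  solve Keq expr → x = 0.01453; check Q = 191.9
Then change container volume by factor 0.8 (V_new/V_old).
Step 3:
                  G         J         X         C
  Initial     2.145   0.07816     1.937    0.7477
  Change  -0.009469   -0.0142 -0.004735    0.0142
  Equil       2.135   0.06396     1.933    0.7619
  solve Keq expr → x = 0.004735; check Q = 191.9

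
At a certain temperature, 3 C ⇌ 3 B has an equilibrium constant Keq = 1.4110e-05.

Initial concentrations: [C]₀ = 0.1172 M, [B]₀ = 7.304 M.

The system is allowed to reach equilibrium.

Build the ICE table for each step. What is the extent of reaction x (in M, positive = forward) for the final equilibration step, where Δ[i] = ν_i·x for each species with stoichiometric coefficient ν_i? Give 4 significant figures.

Q₀ = 2.4205e+05 vs Keq = 1.4110e-05 ⇒ Q>K, reverse
Step 1:
                    C           B
  I            0.1172       7.304
  C             7.129      -7.129
  E             7.246      0.1751
  solve Keq expr → x = -2.376; check Q = 1.4110e-05

x = -2.376 M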